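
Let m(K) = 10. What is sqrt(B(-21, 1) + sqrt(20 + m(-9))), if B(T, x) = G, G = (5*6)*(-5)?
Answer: sqrt(-150 + sqrt(30)) ≈ 12.022*I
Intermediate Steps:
G = -150 (G = 30*(-5) = -150)
B(T, x) = -150
sqrt(B(-21, 1) + sqrt(20 + m(-9))) = sqrt(-150 + sqrt(20 + 10)) = sqrt(-150 + sqrt(30))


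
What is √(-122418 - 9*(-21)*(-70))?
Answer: 12*I*√942 ≈ 368.3*I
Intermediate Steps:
√(-122418 - 9*(-21)*(-70)) = √(-122418 + 189*(-70)) = √(-122418 - 13230) = √(-135648) = 12*I*√942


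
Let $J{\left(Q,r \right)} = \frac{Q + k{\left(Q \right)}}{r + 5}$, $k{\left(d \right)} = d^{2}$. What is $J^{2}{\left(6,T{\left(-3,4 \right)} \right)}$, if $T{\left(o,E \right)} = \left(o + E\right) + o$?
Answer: $196$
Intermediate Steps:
$T{\left(o,E \right)} = E + 2 o$ ($T{\left(o,E \right)} = \left(E + o\right) + o = E + 2 o$)
$J{\left(Q,r \right)} = \frac{Q + Q^{2}}{5 + r}$ ($J{\left(Q,r \right)} = \frac{Q + Q^{2}}{r + 5} = \frac{Q + Q^{2}}{5 + r}$)
$J^{2}{\left(6,T{\left(-3,4 \right)} \right)} = \left(\frac{6 \left(1 + 6\right)}{5 + \left(4 + 2 \left(-3\right)\right)}\right)^{2} = \left(6 \frac{1}{5 + \left(4 - 6\right)} 7\right)^{2} = \left(6 \frac{1}{5 - 2} \cdot 7\right)^{2} = \left(6 \cdot \frac{1}{3} \cdot 7\right)^{2} = 14^{2} = 196$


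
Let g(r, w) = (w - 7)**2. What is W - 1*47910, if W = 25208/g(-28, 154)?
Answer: -1035261982/21609 ≈ -47909.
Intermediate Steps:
g(r, w) = (-7 + w)**2
W = 25208/21609 (W = 25208/((-7 + 154)**2) = 25208/(147**2) = 25208/21609 ≈ 1.1666)
W - 1*47910 = 25208/21609 - 1*47910 = 25208/21609 - 47910 = -1035261982/21609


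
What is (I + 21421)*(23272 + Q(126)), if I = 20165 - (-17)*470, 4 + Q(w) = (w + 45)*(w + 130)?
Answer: 3323773344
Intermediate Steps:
Q(w) = -4 + (45 + w)*(130 + w) (Q(w) = -4 + (w + 45)*(w + 130) = -4 + (45 + w)*(130 + w))
I = 28155 (I = 20165 - 1*(-7990) = 20165 + 7990 = 28155)
(I + 21421)*(23272 + Q(126)) = (28155 + 21421)*(23272 + (5846 + 126² + 175*126)) = 49576*(23272 + (5846 + 15876 + 22050)) = 49576*(23272 + 43772) = 49576*67044 = 3323773344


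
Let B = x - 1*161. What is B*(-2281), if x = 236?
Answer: -171075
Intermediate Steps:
B = 75 (B = 236 - 1*161 = 236 - 161 = 75)
B*(-2281) = 75*(-2281) = -171075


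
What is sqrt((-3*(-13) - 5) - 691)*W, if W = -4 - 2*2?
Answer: -24*I*sqrt(73) ≈ -205.06*I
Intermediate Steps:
W = -8 (W = -4 - 4 = -8)
sqrt((-3*(-13) - 5) - 691)*W = sqrt((-3*(-13) - 5) - 691)*(-8) = sqrt((39 - 5) - 691)*(-8) = sqrt(34 - 691)*(-8) = sqrt(-657)*(-8) = (3*I*sqrt(73))*(-8) = -24*I*sqrt(73)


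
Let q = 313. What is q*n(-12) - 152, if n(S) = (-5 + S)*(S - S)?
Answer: -152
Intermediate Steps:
n(S) = 0 (n(S) = (-5 + S)*0 = 0)
q*n(-12) - 152 = 313*0 - 152 = 0 - 152 = -152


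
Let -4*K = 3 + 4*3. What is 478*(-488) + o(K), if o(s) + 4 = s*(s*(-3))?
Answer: -3732963/16 ≈ -2.3331e+5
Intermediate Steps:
K = -15/4 (K = -(3 + 4*3)/4 = -(3 + 12)/4 = -1/4*15 = -15/4 ≈ -3.7500)
o(s) = -4 - 3*s**2 (o(s) = -4 + s*(s*(-3)) = -4 + s*(-3*s) = -4 - 3*s**2)
478*(-488) + o(K) = 478*(-488) + (-4 - 3*(-15/4)**2) = -233264 + (-4 - 3*225/16) = -233264 + (-4 - 675/16) = -233264 - 739/16 = -3732963/16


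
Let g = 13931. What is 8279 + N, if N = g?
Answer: 22210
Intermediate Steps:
N = 13931
8279 + N = 8279 + 13931 = 22210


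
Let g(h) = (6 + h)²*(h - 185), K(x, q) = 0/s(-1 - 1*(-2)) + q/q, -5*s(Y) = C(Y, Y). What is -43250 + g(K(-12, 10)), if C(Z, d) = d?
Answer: -52266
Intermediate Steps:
s(Y) = -Y/5
K(x, q) = 1 (K(x, q) = 0/((-(-1 - 1*(-2))/5)) + q/q = 0/((-(-1 + 2)/5)) + 1 = 0/((-⅕*1)) + 1 = 0/(-⅕) + 1 = 0*(-5) + 1 = 0 + 1 = 1)
g(h) = (6 + h)²*(-185 + h)
-43250 + g(K(-12, 10)) = -43250 + (6 + 1)²*(-185 + 1) = -43250 + 7²*(-184) = -43250 + 49*(-184) = -43250 - 9016 = -52266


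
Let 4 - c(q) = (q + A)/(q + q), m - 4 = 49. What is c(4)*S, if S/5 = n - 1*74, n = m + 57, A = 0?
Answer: 630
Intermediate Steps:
m = 53 (m = 4 + 49 = 53)
n = 110 (n = 53 + 57 = 110)
c(q) = 7/2 (c(q) = 4 - (q + 0)/(q + q) = 4 - q/(2*q) = 4 - q*1/(2*q) = 4 - 1*½ = 4 - ½ = 7/2)
S = 180 (S = 5*(110 - 1*74) = 5*(110 - 74) = 5*36 = 180)
c(4)*S = (7/2)*180 = 630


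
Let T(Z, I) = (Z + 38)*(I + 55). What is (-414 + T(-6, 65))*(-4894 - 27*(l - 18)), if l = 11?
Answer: -16119330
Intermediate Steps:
T(Z, I) = (38 + Z)*(55 + I)
(-414 + T(-6, 65))*(-4894 - 27*(l - 18)) = (-414 + (2090 + 38*65 + 55*(-6) + 65*(-6)))*(-4894 - 27*(11 - 18)) = (-414 + (2090 + 2470 - 330 - 390))*(-4894 - 27*(-7)) = (-414 + 3840)*(-4894 + 189) = 3426*(-4705) = -16119330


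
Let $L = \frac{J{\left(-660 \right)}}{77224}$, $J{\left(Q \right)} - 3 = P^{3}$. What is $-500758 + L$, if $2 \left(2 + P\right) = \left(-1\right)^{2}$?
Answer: $- \frac{309364286339}{617792} \approx -5.0076 \cdot 10^{5}$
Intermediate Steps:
$P = - \frac{3}{2}$ ($P = -2 + \frac{\left(-1\right)^{2}}{2} = -2 + \frac{1}{2} \cdot 1 = -2 + \frac{1}{2} = - \frac{3}{2} \approx -1.5$)
$J{\left(Q \right)} = - \frac{3}{8}$ ($J{\left(Q \right)} = 3 + \left(- \frac{3}{2}\right)^{3} = 3 - \frac{27}{8} = - \frac{3}{8}$)
$L = - \frac{3}{617792}$ ($L = - \frac{3}{8 \cdot 77224} = \left(- \frac{3}{8}\right) \frac{1}{77224} = - \frac{3}{617792} \approx -4.856 \cdot 10^{-6}$)
$-500758 + L = -500758 - \frac{3}{617792} = - \frac{309364286339}{617792}$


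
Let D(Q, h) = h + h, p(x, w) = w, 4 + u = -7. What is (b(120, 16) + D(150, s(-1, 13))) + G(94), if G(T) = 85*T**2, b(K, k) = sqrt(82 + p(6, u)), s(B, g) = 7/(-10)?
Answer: 3755293/5 + sqrt(71) ≈ 7.5107e+5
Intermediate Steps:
u = -11 (u = -4 - 7 = -11)
s(B, g) = -7/10 (s(B, g) = 7*(-1/10) = -7/10)
D(Q, h) = 2*h
b(K, k) = sqrt(71) (b(K, k) = sqrt(82 - 11) = sqrt(71))
(b(120, 16) + D(150, s(-1, 13))) + G(94) = (sqrt(71) + 2*(-7/10)) + 85*94**2 = (sqrt(71) - 7/5) + 85*8836 = (-7/5 + sqrt(71)) + 751060 = 3755293/5 + sqrt(71)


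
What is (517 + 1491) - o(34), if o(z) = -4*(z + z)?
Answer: 2280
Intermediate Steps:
o(z) = -8*z
(517 + 1491) - o(34) = (517 + 1491) - (-8)*34 = 2008 - 1*(-272) = 2008 + 272 = 2280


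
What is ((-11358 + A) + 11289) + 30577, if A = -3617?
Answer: 26891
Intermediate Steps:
((-11358 + A) + 11289) + 30577 = ((-11358 - 3617) + 11289) + 30577 = (-14975 + 11289) + 30577 = -3686 + 30577 = 26891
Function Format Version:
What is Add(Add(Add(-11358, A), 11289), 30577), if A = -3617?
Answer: 26891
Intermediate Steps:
Add(Add(Add(-11358, A), 11289), 30577) = Add(Add(Add(-11358, -3617), 11289), 30577) = Add(Add(-14975, 11289), 30577) = Add(-3686, 30577) = 26891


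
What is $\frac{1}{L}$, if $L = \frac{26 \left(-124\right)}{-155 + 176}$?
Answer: $- \frac{21}{3224} \approx -0.0065136$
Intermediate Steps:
$L = - \frac{3224}{21} \approx -153.52$
$\frac{1}{L} = \frac{1}{- \frac{3224}{21}} = - \frac{21}{3224}$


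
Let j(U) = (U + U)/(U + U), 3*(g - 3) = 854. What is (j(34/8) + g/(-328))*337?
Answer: 40777/984 ≈ 41.440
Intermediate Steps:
g = 863/3 (g = 3 + (⅓)*854 = 3 + 854/3 = 863/3 ≈ 287.67)
j(U) = 1 (j(U) = (2*U)/((2*U)) = (2*U)*(1/(2*U)) = 1)
(j(34/8) + g/(-328))*337 = (1 + (863/3)/(-328))*337 = (1 + (863/3)*(-1/328))*337 = (1 - 863/984)*337 = (121/984)*337 = 40777/984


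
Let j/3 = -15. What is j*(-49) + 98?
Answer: 2303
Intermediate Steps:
j = -45 (j = 3*(-15) = -45)
j*(-49) + 98 = -45*(-49) + 98 = 2205 + 98 = 2303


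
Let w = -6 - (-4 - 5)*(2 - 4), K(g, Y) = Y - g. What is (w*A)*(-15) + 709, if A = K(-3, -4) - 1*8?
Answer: -2531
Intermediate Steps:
A = -9 (A = (-4 - 1*(-3)) - 1*8 = (-4 + 3) - 8 = -1 - 8 = -9)
w = -24 (w = -6 - (-9)*(-2) = -6 - 1*18 = -6 - 18 = -24)
(w*A)*(-15) + 709 = -24*(-9)*(-15) + 709 = 216*(-15) + 709 = -3240 + 709 = -2531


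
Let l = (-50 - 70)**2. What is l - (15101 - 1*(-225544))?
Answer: -226245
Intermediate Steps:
l = 14400 (l = (-120)**2 = 14400)
l - (15101 - 1*(-225544)) = 14400 - (15101 - 1*(-225544)) = 14400 - (15101 + 225544) = 14400 - 1*240645 = 14400 - 240645 = -226245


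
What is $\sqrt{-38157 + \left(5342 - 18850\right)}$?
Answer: $i \sqrt{51665} \approx 227.3 i$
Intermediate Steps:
$\sqrt{-38157 + \left(5342 - 18850\right)} = \sqrt{-38157 - 13508} = \sqrt{-51665} = i \sqrt{51665}$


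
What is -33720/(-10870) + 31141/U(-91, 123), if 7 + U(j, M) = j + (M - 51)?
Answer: -33762595/28262 ≈ -1194.6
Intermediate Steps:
U(j, M) = -58 + M + j (U(j, M) = -7 + (j + (M - 51)) = -7 + (j + (-51 + M)) = -7 + (-51 + M + j) = -58 + M + j)
-33720/(-10870) + 31141/U(-91, 123) = -33720/(-10870) + 31141/(-58 + 123 - 91) = -33720*(-1/10870) + 31141/(-26) = 3372/1087 + 31141*(-1/26) = 3372/1087 - 31141/26 = -33762595/28262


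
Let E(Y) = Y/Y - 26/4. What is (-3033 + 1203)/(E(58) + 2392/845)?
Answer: 237900/347 ≈ 685.59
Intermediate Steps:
E(Y) = -11/2 (E(Y) = 1 - 26*¼ = 1 - 13/2 = -11/2)
(-3033 + 1203)/(E(58) + 2392/845) = (-3033 + 1203)/(-11/2 + 2392/845) = -1830/(-11/2 + 2392*(1/845)) = -1830/(-11/2 + 184/65) = -1830/(-347/130) = -1830*(-130/347) = 237900/347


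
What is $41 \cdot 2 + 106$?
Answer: $188$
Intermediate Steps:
$41 \cdot 2 + 106 = 82 + 106 = 188$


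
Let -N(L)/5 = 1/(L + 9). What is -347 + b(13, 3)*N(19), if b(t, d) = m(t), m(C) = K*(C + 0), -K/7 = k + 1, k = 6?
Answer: -933/4 ≈ -233.25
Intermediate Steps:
K = -49 (K = -7*(6 + 1) = -7*7 = -49)
m(C) = -49*C (m(C) = -49*(C + 0) = -49*C)
b(t, d) = -49*t
N(L) = -5/(9 + L) (N(L) = -5/(L + 9) = -5/(9 + L))
-347 + b(13, 3)*N(19) = -347 + (-49*13)*(-5/(9 + 19)) = -347 - (-3185)/28 = -347 - 637*(-5/28) = -347 + 455/4 = -933/4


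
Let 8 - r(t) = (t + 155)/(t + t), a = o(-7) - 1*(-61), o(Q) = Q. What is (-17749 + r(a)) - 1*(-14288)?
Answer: -373133/108 ≈ -3454.9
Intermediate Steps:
a = 54 (a = -7 - 1*(-61) = -7 + 61 = 54)
r(t) = 8 - (155 + t)/(2*t) (r(t) = 8 - (t + 155)/(t + t) = 8 - (155 + t)/(2*t))
(-17749 + r(a)) - 1*(-14288) = (-17749 + (5/2)*(-31 + 3*54)/54) - 1*(-14288) = (-17749 + (5/2)*(1/54)*(-31 + 162)) + 14288 = (-17749 + (5/2)*(1/54)*131) + 14288 = (-17749 + 655/108) + 14288 = -1916237/108 + 14288 = -373133/108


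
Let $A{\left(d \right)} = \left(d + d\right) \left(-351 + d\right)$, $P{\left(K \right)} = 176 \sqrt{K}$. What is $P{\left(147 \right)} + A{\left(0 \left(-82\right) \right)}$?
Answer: $1232 \sqrt{3} \approx 2133.9$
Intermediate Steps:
$A{\left(d \right)} = 2 d \left(-351 + d\right)$
$P{\left(147 \right)} + A{\left(0 \left(-82\right) \right)} = 176 \sqrt{147} + 2 \cdot 0 \left(-82\right) \left(-351 + 0 \left(-82\right)\right) = 176 \cdot 7 \sqrt{3} + 2 \cdot 0 \left(-351 + 0\right) = 1232 \sqrt{3} + 2 \cdot 0 \left(-351\right) = 1232 \sqrt{3} + 0 = 1232 \sqrt{3}$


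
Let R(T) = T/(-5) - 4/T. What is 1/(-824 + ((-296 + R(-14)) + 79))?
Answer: -35/36327 ≈ -0.00096347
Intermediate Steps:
R(T) = -4/T - T/5 (R(T) = T*(-⅕) - 4/T = -T/5 - 4/T = -4/T - T/5)
1/(-824 + ((-296 + R(-14)) + 79)) = 1/(-824 + ((-296 + (-4/(-14) - ⅕*(-14))) + 79)) = 1/(-824 + ((-296 + (-4*(-1/14) + 14/5)) + 79)) = 1/(-824 + ((-296 + (2/7 + 14/5)) + 79)) = 1/(-824 + ((-296 + 108/35) + 79)) = 1/(-824 + (-10252/35 + 79)) = 1/(-824 - 7487/35) = 1/(-36327/35) = -35/36327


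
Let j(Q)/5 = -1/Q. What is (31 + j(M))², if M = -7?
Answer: 49284/49 ≈ 1005.8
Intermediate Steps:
j(Q) = -5/Q (j(Q) = 5*(-1/Q) = -5/Q)
(31 + j(M))² = (31 - 5/(-7))² = (31 - 5*(-⅐))² = (31 + 5/7)² = (222/7)² = 49284/49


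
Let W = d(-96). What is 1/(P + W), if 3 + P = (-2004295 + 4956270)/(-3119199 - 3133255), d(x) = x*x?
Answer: 480958/4430838979 ≈ 0.00010855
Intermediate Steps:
d(x) = x²
W = 9216 (W = (-96)² = 9216)
P = -1669949/480958 (P = -3 + (-2004295 + 4956270)/(-3119199 - 3133255) = -3 + 2951975/(-6252454) = -3 + 2951975*(-1/6252454) = -3 - 227075/480958 = -1669949/480958 ≈ -3.4721)
1/(P + W) = 1/(-1669949/480958 + 9216) = 1/(4430838979/480958) = 480958/4430838979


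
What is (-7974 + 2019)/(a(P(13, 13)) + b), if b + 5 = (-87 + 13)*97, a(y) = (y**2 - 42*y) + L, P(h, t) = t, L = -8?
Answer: 5955/7568 ≈ 0.78687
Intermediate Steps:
a(y) = -8 + y**2 - 42*y (a(y) = (y**2 - 42*y) - 8 = -8 + y**2 - 42*y)
b = -7183 (b = -5 + (-87 + 13)*97 = -5 - 74*97 = -5 - 7178 = -7183)
(-7974 + 2019)/(a(P(13, 13)) + b) = (-7974 + 2019)/((-8 + 13**2 - 42*13) - 7183) = -5955/((-8 + 169 - 546) - 7183) = -5955/(-385 - 7183) = -5955/(-7568) = -5955*(-1/7568) = 5955/7568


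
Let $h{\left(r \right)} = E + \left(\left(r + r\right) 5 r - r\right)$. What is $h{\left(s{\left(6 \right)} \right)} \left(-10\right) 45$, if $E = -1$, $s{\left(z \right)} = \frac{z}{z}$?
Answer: $-3600$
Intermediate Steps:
$s{\left(z \right)} = 1$
$h{\left(r \right)} = -1 - r + 10 r^{2}$ ($h{\left(r \right)} = -1 + \left(\left(r + r\right) 5 r - r\right) = -1 + \left(2 r 5 r - r\right) = -1 + \left(10 r r - r\right) = -1 + \left(10 r^{2} - r\right) = -1 + \left(- r + 10 r^{2}\right) = -1 - r + 10 r^{2}$)
$h{\left(s{\left(6 \right)} \right)} \left(-10\right) 45 = \left(-1 - 1 + 10 \cdot 1^{2}\right) \left(-10\right) 45 = \left(-1 - 1 + 10 \cdot 1\right) \left(-10\right) 45 = \left(-1 - 1 + 10\right) \left(-10\right) 45 = 8 \left(-10\right) 45 = \left(-80\right) 45 = -3600$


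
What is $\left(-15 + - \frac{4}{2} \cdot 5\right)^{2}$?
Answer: $625$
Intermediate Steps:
$\left(-15 + - \frac{4}{2} \cdot 5\right)^{2} = \left(-15 + \left(-4\right) \frac{1}{2} \cdot 5\right)^{2} = \left(-15 - 10\right)^{2} = \left(-25\right)^{2} = 625$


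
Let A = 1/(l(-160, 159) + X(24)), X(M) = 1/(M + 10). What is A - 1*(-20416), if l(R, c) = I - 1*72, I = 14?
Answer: 40239902/1971 ≈ 20416.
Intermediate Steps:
X(M) = 1/(10 + M)
l(R, c) = -58 (l(R, c) = 14 - 1*72 = 14 - 72 = -58)
A = -34/1971 (A = 1/(-58 + 1/(10 + 24)) = 1/(-58 + 1/34) = 1/(-1971/34) = -34/1971 ≈ -0.017250)
A - 1*(-20416) = -34/1971 - 1*(-20416) = -34/1971 + 20416 = 40239902/1971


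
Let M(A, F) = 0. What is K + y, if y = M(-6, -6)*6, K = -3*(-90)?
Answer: 270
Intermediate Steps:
K = 270
y = 0 (y = 0*6 = 0)
K + y = 270 + 0 = 270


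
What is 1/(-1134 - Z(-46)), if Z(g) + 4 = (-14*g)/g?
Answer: -1/1116 ≈ -0.00089606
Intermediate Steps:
Z(g) = -18 (Z(g) = -4 + (-14*g)/g = -4 - 14 = -18)
1/(-1134 - Z(-46)) = 1/(-1134 - 1*(-18)) = 1/(-1134 + 18) = 1/(-1116) = -1/1116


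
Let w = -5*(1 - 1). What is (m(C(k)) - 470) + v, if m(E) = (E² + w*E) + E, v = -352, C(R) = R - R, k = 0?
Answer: -822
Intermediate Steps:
C(R) = 0
w = 0 (w = -5*0 = 0)
m(E) = E + E² (m(E) = (E² + 0*E) + E = (E² + 0) + E = E² + E = E + E²)
(m(C(k)) - 470) + v = (0*(1 + 0) - 470) - 352 = (0*1 - 470) - 352 = (0 - 470) - 352 = -470 - 352 = -822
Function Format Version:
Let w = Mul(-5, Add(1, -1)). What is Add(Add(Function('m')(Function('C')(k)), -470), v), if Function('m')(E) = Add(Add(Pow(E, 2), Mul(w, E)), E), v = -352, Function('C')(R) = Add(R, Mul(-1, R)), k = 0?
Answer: -822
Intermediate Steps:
Function('C')(R) = 0
w = 0 (w = Mul(-5, 0) = 0)
Function('m')(E) = Add(E, Pow(E, 2)) (Function('m')(E) = Add(Add(Pow(E, 2), Mul(0, E)), E) = Add(Add(Pow(E, 2), 0), E) = Add(Pow(E, 2), E) = Add(E, Pow(E, 2)))
Add(Add(Function('m')(Function('C')(k)), -470), v) = Add(Add(Mul(0, Add(1, 0)), -470), -352) = Add(Add(Mul(0, 1), -470), -352) = Add(Add(0, -470), -352) = Add(-470, -352) = -822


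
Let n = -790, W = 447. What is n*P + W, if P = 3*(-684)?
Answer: 1621527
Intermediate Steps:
P = -2052
n*P + W = -790*(-2052) + 447 = 1621080 + 447 = 1621527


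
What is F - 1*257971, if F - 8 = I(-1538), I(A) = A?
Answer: -259501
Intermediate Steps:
F = -1530 (F = 8 - 1538 = -1530)
F - 1*257971 = -1530 - 1*257971 = -1530 - 257971 = -259501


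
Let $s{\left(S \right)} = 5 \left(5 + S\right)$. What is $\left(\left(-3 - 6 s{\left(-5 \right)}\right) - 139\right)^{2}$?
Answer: $20164$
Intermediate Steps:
$s{\left(S \right)} = 25 + 5 S$
$\left(\left(-3 - 6 s{\left(-5 \right)}\right) - 139\right)^{2} = \left(\left(-3 - 6 \left(25 + 5 \left(-5\right)\right)\right) - 139\right)^{2} = \left(\left(-3 - 6 \left(25 - 25\right)\right) - 139\right)^{2} = \left(\left(-3 - 0\right) - 139\right)^{2} = \left(\left(-3 + 0\right) - 139\right)^{2} = \left(-3 - 139\right)^{2} = \left(-142\right)^{2} = 20164$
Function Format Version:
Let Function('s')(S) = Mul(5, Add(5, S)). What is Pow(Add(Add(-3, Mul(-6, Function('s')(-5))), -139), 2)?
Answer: 20164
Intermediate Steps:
Function('s')(S) = Add(25, Mul(5, S))
Pow(Add(Add(-3, Mul(-6, Function('s')(-5))), -139), 2) = Pow(Add(Add(-3, Mul(-6, Add(25, Mul(5, -5)))), -139), 2) = Pow(Add(Add(-3, Mul(-6, Add(25, -25))), -139), 2) = Pow(Add(Add(-3, Mul(-6, 0)), -139), 2) = Pow(Add(Add(-3, 0), -139), 2) = Pow(Add(-3, -139), 2) = Pow(-142, 2) = 20164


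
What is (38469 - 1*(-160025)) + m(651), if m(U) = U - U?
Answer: 198494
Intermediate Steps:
m(U) = 0
(38469 - 1*(-160025)) + m(651) = (38469 - 1*(-160025)) + 0 = (38469 + 160025) + 0 = 198494 + 0 = 198494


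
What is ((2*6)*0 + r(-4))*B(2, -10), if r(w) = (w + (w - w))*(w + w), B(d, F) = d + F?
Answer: -256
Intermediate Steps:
B(d, F) = F + d
r(w) = 2*w² (r(w) = (w + 0)*(2*w) = w*(2*w) = 2*w²)
((2*6)*0 + r(-4))*B(2, -10) = ((2*6)*0 + 2*(-4)²)*(-10 + 2) = (12*0 + 2*16)*(-8) = (0 + 32)*(-8) = 32*(-8) = -256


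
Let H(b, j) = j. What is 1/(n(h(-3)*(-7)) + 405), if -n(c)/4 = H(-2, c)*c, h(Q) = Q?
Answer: -1/1359 ≈ -0.00073584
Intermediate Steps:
n(c) = -4*c² (n(c) = -4*c*c = -4*c²)
1/(n(h(-3)*(-7)) + 405) = 1/(-4*(-3*(-7))² + 405) = 1/(-4*21² + 405) = 1/(-4*441 + 405) = 1/(-1764 + 405) = 1/(-1359) = -1/1359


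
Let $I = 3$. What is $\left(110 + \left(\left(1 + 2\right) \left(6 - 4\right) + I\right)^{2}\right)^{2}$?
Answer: $36481$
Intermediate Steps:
$\left(110 + \left(\left(1 + 2\right) \left(6 - 4\right) + I\right)^{2}\right)^{2} = \left(110 + \left(\left(1 + 2\right) \left(6 - 4\right) + 3\right)^{2}\right)^{2} = \left(110 + \left(3 \cdot 2 + 3\right)^{2}\right)^{2} = \left(110 + \left(6 + 3\right)^{2}\right)^{2} = \left(110 + 9^{2}\right)^{2} = \left(110 + 81\right)^{2} = 191^{2} = 36481$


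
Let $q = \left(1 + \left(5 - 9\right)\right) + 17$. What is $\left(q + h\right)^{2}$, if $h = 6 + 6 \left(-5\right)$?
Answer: $100$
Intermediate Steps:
$q = 14$ ($q = \left(1 + \left(5 - 9\right)\right) + 17 = \left(1 - 4\right) + 17 = -3 + 17 = 14$)
$h = -24$ ($h = 6 - 30 = -24$)
$\left(q + h\right)^{2} = \left(14 - 24\right)^{2} = \left(-10\right)^{2} = 100$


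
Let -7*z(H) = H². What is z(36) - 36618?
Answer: -257622/7 ≈ -36803.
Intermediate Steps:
z(H) = -H²/7
z(36) - 36618 = -⅐*36² - 36618 = -⅐*1296 - 36618 = -1296/7 - 36618 = -257622/7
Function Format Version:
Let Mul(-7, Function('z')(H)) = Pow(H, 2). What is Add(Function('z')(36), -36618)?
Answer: Rational(-257622, 7) ≈ -36803.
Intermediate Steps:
Function('z')(H) = Mul(Rational(-1, 7), Pow(H, 2))
Add(Function('z')(36), -36618) = Add(Mul(Rational(-1, 7), Pow(36, 2)), -36618) = Add(Mul(Rational(-1, 7), 1296), -36618) = Add(Rational(-1296, 7), -36618) = Rational(-257622, 7)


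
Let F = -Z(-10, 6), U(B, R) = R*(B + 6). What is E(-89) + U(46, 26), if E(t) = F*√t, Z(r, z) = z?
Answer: 1352 - 6*I*√89 ≈ 1352.0 - 56.604*I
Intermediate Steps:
U(B, R) = R*(6 + B)
F = -6 (F = -1*6 = -6)
E(t) = -6*√t
E(-89) + U(46, 26) = -6*I*√89 + 26*(6 + 46) = -6*I*√89 + 26*52 = -6*I*√89 + 1352 = 1352 - 6*I*√89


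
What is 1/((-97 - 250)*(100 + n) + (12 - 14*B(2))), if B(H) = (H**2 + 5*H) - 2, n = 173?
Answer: -1/94887 ≈ -1.0539e-5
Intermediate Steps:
B(H) = -2 + H**2 + 5*H
1/((-97 - 250)*(100 + n) + (12 - 14*B(2))) = 1/((-97 - 250)*(100 + 173) + (12 - 14*(-2 + 2**2 + 5*2))) = 1/(-347*273 + (12 - 14*(-2 + 4 + 10))) = 1/(-94731 + (12 - 14*12)) = 1/(-94731 + (12 - 168)) = 1/(-94731 - 156) = 1/(-94887) = -1/94887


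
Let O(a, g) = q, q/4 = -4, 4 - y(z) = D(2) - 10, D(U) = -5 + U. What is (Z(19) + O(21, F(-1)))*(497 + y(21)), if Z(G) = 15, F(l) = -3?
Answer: -514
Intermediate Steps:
y(z) = 17 (y(z) = 4 - ((-5 + 2) - 10) = 4 - (-3 - 10) = 4 - 1*(-13) = 4 + 13 = 17)
q = -16 (q = 4*(-4) = -16)
O(a, g) = -16
(Z(19) + O(21, F(-1)))*(497 + y(21)) = (15 - 16)*(497 + 17) = -1*514 = -514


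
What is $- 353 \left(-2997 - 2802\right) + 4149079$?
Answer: $6196126$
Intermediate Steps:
$- 353 \left(-2997 - 2802\right) + 4149079 = \left(-353\right) \left(-5799\right) + 4149079 = 2047047 + 4149079 = 6196126$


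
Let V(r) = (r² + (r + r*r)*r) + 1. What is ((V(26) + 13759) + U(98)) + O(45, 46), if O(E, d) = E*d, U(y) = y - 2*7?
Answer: 34842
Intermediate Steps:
V(r) = 1 + r² + r*(r + r²) (V(r) = (r² + (r + r²)*r) + 1 = (r² + r*(r + r²)) + 1 = 1 + r² + r*(r + r²))
U(y) = -14 + y (U(y) = y - 14 = -14 + y)
((V(26) + 13759) + U(98)) + O(45, 46) = (((1 + 26³ + 2*26²) + 13759) + (-14 + 98)) + 45*46 = (((1 + 17576 + 2*676) + 13759) + 84) + 2070 = (((1 + 17576 + 1352) + 13759) + 84) + 2070 = ((18929 + 13759) + 84) + 2070 = (32688 + 84) + 2070 = 32772 + 2070 = 34842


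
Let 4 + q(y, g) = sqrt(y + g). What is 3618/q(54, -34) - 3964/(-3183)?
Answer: 11520058/3183 + 1809*sqrt(5) ≈ 7664.3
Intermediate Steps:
q(y, g) = -4 + sqrt(g + y) (q(y, g) = -4 + sqrt(y + g) = -4 + sqrt(g + y))
3618/q(54, -34) - 3964/(-3183) = 3618/(-4 + sqrt(-34 + 54)) - 3964/(-3183) = 3618/(-4 + sqrt(20)) - 3964*(-1/3183) = 3618/(-4 + 2*sqrt(5)) + 3964/3183 = 3964/3183 + 3618/(-4 + 2*sqrt(5))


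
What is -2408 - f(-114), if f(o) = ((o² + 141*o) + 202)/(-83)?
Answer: -202740/83 ≈ -2442.6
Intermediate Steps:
f(o) = -202/83 - 141*o/83 - o²/83 (f(o) = (202 + o² + 141*o)*(-1/83) = -202/83 - 141*o/83 - o²/83)
-2408 - f(-114) = -2408 - (-202/83 - 141/83*(-114) - 1/83*(-114)²) = -2408 - (-202/83 + 16074/83 - 1/83*12996) = -2408 - (-202/83 + 16074/83 - 12996/83) = -2408 - 1*2876/83 = -2408 - 2876/83 = -202740/83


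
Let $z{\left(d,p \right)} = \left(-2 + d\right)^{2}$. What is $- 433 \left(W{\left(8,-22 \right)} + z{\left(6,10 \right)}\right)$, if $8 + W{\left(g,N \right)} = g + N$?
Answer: $2598$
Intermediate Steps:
$W{\left(g,N \right)} = -8 + N + g$ ($W{\left(g,N \right)} = -8 + \left(g + N\right) = -8 + \left(N + g\right) = -8 + N + g$)
$- 433 \left(W{\left(8,-22 \right)} + z{\left(6,10 \right)}\right) = - 433 \left(\left(-8 - 22 + 8\right) + \left(-2 + 6\right)^{2}\right) = - 433 \left(-22 + 4^{2}\right) = - 433 \left(-22 + 16\right) = \left(-433\right) \left(-6\right) = 2598$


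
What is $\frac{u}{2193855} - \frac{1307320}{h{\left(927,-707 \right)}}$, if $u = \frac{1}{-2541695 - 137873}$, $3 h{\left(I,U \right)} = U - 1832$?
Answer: $\frac{23055569950151891861}{14925723899130960} \approx 1544.7$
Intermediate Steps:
$h{\left(I,U \right)} = - \frac{1832}{3} + \frac{U}{3}$ ($h{\left(I,U \right)} = \frac{U - 1832}{3} = \frac{-1832 + U}{3} = - \frac{1832}{3} + \frac{U}{3}$)
$u = - \frac{1}{2679568}$ ($u = \frac{1}{-2679568} = - \frac{1}{2679568} \approx -3.7319 \cdot 10^{-7}$)
$\frac{u}{2193855} - \frac{1307320}{h{\left(927,-707 \right)}} = - \frac{1}{2679568 \cdot 2193855} - \frac{1307320}{- \frac{1832}{3} + \frac{1}{3} \left(-707\right)} = \left(- \frac{1}{2679568}\right) \frac{1}{2193855} - \frac{1307320}{- \frac{1832}{3} - \frac{707}{3}} = - \frac{1}{5878583654640} - \frac{1307320}{- \frac{2539}{3}} = - \frac{1}{5878583654640} - - \frac{3921960}{2539} = - \frac{1}{5878583654640} + \frac{3921960}{2539} = \frac{23055569950151891861}{14925723899130960}$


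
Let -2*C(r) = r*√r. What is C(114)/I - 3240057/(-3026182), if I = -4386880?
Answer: 3240057/3026182 + 57*√114/4386880 ≈ 1.0708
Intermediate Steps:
C(r) = -r^(3/2)/2 (C(r) = -r*√r/2 = -r^(3/2)/2)
C(114)/I - 3240057/(-3026182) = -57*√114/(-4386880) - 3240057/(-3026182) = -57*√114*(-1/4386880) - 3240057*(-1/3026182) = -57*√114*(-1/4386880) + 3240057/3026182 = 57*√114/4386880 + 3240057/3026182 = 3240057/3026182 + 57*√114/4386880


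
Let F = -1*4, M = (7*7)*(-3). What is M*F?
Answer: 588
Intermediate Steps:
M = -147 (M = 49*(-3) = -147)
F = -4
M*F = -147*(-4) = 588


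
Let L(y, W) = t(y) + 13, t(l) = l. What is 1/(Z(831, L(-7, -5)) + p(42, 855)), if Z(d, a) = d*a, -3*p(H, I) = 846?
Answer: 1/4704 ≈ 0.00021259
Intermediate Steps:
p(H, I) = -282 (p(H, I) = -⅓*846 = -282)
L(y, W) = 13 + y (L(y, W) = y + 13 = 13 + y)
Z(d, a) = a*d
1/(Z(831, L(-7, -5)) + p(42, 855)) = 1/((13 - 7)*831 - 282) = 1/(6*831 - 282) = 1/(4986 - 282) = 1/4704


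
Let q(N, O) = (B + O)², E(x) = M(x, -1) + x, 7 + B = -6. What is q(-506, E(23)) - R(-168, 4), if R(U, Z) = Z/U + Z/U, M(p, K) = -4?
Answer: 757/21 ≈ 36.048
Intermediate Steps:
B = -13 (B = -7 - 6 = -13)
E(x) = -4 + x
q(N, O) = (-13 + O)²
R(U, Z) = 2*Z/U
q(-506, E(23)) - R(-168, 4) = (-13 + (-4 + 23))² - 2*4/(-168) = (-13 + 19)² - 2*4*(-1)/168 = 6² - 1*(-1/21) = 36 + 1/21 = 757/21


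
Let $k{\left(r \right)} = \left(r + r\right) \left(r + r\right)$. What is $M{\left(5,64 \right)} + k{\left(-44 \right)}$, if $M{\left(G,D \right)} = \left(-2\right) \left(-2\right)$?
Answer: $7748$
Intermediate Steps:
$k{\left(r \right)} = 4 r^{2}$ ($k{\left(r \right)} = 2 r 2 r = 4 r^{2}$)
$M{\left(G,D \right)} = 4$
$M{\left(5,64 \right)} + k{\left(-44 \right)} = 4 + 4 \left(-44\right)^{2} = 4 + 4 \cdot 1936 = 4 + 7744 = 7748$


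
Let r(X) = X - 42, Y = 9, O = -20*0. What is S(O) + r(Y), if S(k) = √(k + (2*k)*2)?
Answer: -33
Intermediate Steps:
O = 0
S(k) = √5*√k (S(k) = √(k + 4*k) = √(5*k) = √5*√k)
r(X) = -42 + X
S(O) + r(Y) = √5*√0 + (-42 + 9) = √5*0 - 33 = 0 - 33 = -33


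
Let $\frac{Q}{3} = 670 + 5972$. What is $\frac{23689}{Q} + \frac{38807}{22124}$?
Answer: $\frac{648681859}{220421412} \approx 2.9429$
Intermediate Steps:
$Q = 19926$ ($Q = 3 \left(670 + 5972\right) = 3 \cdot 6642 = 19926$)
$\frac{23689}{Q} + \frac{38807}{22124} = \frac{23689}{19926} + \frac{38807}{22124} = \frac{648681859}{220421412}$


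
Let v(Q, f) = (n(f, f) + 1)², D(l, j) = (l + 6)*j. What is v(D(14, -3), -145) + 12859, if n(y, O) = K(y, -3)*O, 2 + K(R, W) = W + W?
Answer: 1360780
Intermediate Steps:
K(R, W) = -2 + 2*W (K(R, W) = -2 + (W + W) = -2 + 2*W)
D(l, j) = j*(6 + l) (D(l, j) = (6 + l)*j = j*(6 + l))
n(y, O) = -8*O (n(y, O) = (-2 + 2*(-3))*O = (-2 - 6)*O = -8*O)
v(Q, f) = (1 - 8*f)² (v(Q, f) = (-8*f + 1)² = (1 - 8*f)²)
v(D(14, -3), -145) + 12859 = (-1 + 8*(-145))² + 12859 = (-1 - 1160)² + 12859 = (-1161)² + 12859 = 1347921 + 12859 = 1360780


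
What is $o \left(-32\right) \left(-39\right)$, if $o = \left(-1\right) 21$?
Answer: $-26208$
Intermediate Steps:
$o = -21$
$o \left(-32\right) \left(-39\right) = \left(-21\right) \left(-32\right) \left(-39\right) = 672 \left(-39\right) = -26208$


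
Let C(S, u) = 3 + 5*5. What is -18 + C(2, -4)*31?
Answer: 850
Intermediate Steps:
C(S, u) = 28 (C(S, u) = 3 + 25 = 28)
-18 + C(2, -4)*31 = -18 + 28*31 = -18 + 868 = 850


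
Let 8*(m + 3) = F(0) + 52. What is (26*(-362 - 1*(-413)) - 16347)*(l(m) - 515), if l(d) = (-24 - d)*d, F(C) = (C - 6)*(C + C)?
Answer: 36726345/4 ≈ 9.1816e+6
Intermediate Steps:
F(C) = 2*C*(-6 + C) (F(C) = (-6 + C)*(2*C) = 2*C*(-6 + C))
m = 7/2 (m = -3 + (2*0*(-6 + 0) + 52)/8 = -3 + (2*0*(-6) + 52)/8 = -3 + (0 + 52)/8 = -3 + (1/8)*52 = -3 + 13/2 = 7/2 ≈ 3.5000)
l(d) = d*(-24 - d)
(26*(-362 - 1*(-413)) - 16347)*(l(m) - 515) = (26*(-362 - 1*(-413)) - 16347)*(-1*7/2*(24 + 7/2) - 515) = (26*(-362 + 413) - 16347)*(-1*7/2*55/2 - 515) = (26*51 - 16347)*(-385/4 - 515) = (1326 - 16347)*(-2445/4) = -15021*(-2445/4) = 36726345/4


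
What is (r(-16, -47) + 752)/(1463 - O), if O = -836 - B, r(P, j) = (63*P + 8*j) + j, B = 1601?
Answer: -679/3900 ≈ -0.17410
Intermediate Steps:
r(P, j) = 9*j + 63*P (r(P, j) = (8*j + 63*P) + j = 9*j + 63*P)
O = -2437 (O = -836 - 1*1601 = -836 - 1601 = -2437)
(r(-16, -47) + 752)/(1463 - O) = ((9*(-47) + 63*(-16)) + 752)/(1463 - 1*(-2437)) = ((-423 - 1008) + 752)/(1463 + 2437) = (-1431 + 752)/3900 = -679*1/3900 = -679/3900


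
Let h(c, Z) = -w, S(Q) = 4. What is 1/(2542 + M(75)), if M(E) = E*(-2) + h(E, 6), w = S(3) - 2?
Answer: 1/2390 ≈ 0.00041841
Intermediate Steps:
w = 2 (w = 4 - 2 = 2)
h(c, Z) = -2 (h(c, Z) = -1*2 = -2)
M(E) = -2 - 2*E (M(E) = E*(-2) - 2 = -2*E - 2 = -2 - 2*E)
1/(2542 + M(75)) = 1/(2542 + (-2 - 2*75)) = 1/(2542 + (-2 - 150)) = 1/(2542 - 152) = 1/2390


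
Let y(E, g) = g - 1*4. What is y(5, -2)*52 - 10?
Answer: -322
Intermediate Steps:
y(E, g) = -4 + g (y(E, g) = g - 4 = -4 + g)
y(5, -2)*52 - 10 = (-4 - 2)*52 - 10 = -6*52 - 10 = -312 - 10 = -322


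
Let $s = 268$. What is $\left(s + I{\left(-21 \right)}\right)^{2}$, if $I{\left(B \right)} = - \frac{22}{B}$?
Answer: $\frac{31922500}{441} \approx 72387.0$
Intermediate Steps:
$\left(s + I{\left(-21 \right)}\right)^{2} = \left(268 - \frac{22}{-21}\right)^{2} = \left(268 - - \frac{22}{21}\right)^{2} = \left(268 + \frac{22}{21}\right)^{2} = \left(\frac{5650}{21}\right)^{2} = \frac{31922500}{441}$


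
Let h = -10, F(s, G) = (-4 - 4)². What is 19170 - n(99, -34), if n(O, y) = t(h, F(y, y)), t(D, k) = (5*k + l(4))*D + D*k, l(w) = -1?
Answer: 23000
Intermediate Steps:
F(s, G) = 64 (F(s, G) = (-8)² = 64)
t(D, k) = D*k + D*(-1 + 5*k) (t(D, k) = (5*k - 1)*D + D*k = (-1 + 5*k)*D + D*k = D*(-1 + 5*k) + D*k = D*k + D*(-1 + 5*k))
n(O, y) = -3830 (n(O, y) = -10*(-1 + 6*64) = -10*(-1 + 384) = -10*383 = -3830)
19170 - n(99, -34) = 19170 - 1*(-3830) = 19170 + 3830 = 23000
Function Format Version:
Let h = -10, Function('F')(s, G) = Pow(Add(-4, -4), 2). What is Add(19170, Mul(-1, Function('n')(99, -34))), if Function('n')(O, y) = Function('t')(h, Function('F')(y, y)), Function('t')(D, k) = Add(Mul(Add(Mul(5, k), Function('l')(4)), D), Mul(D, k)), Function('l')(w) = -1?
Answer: 23000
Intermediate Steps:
Function('F')(s, G) = 64 (Function('F')(s, G) = Pow(-8, 2) = 64)
Function('t')(D, k) = Add(Mul(D, k), Mul(D, Add(-1, Mul(5, k)))) (Function('t')(D, k) = Add(Mul(Add(Mul(5, k), -1), D), Mul(D, k)) = Add(Mul(Add(-1, Mul(5, k)), D), Mul(D, k)) = Add(Mul(D, Add(-1, Mul(5, k))), Mul(D, k)) = Add(Mul(D, k), Mul(D, Add(-1, Mul(5, k)))))
Function('n')(O, y) = -3830 (Function('n')(O, y) = Mul(-10, Add(-1, Mul(6, 64))) = Mul(-10, Add(-1, 384)) = Mul(-10, 383) = -3830)
Add(19170, Mul(-1, Function('n')(99, -34))) = Add(19170, Mul(-1, -3830)) = Add(19170, 3830) = 23000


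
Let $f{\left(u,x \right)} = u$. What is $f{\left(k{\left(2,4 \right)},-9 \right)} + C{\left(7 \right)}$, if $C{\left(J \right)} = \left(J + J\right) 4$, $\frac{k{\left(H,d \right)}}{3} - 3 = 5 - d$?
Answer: $68$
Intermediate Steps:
$k{\left(H,d \right)} = 24 - 3 d$ ($k{\left(H,d \right)} = 9 + 3 \left(5 - d\right) = 9 - \left(-15 + 3 d\right) = 24 - 3 d$)
$C{\left(J \right)} = 8 J$ ($C{\left(J \right)} = 2 J 4 = 8 J$)
$f{\left(k{\left(2,4 \right)},-9 \right)} + C{\left(7 \right)} = \left(24 - 12\right) + 8 \cdot 7 = \left(24 - 12\right) + 56 = 12 + 56 = 68$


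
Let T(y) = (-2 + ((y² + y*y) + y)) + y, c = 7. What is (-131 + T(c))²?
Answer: 441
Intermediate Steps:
T(y) = -2 + 2*y + 2*y² (T(y) = (-2 + ((y² + y²) + y)) + y = (-2 + (2*y² + y)) + y = (-2 + (y + 2*y²)) + y = (-2 + y + 2*y²) + y = -2 + 2*y + 2*y²)
(-131 + T(c))² = (-131 + (-2 + 2*7 + 2*7²))² = (-131 + (-2 + 14 + 2*49))² = (-131 + (-2 + 14 + 98))² = (-131 + 110)² = (-21)² = 441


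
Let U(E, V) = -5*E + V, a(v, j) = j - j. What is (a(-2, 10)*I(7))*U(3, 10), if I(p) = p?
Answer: 0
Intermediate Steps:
a(v, j) = 0
U(E, V) = V - 5*E
(a(-2, 10)*I(7))*U(3, 10) = (0*7)*(10 - 5*3) = 0*(10 - 15) = 0*(-5) = 0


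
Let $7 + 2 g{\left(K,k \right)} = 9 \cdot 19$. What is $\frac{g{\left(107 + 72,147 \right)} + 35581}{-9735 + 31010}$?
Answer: $\frac{35663}{21275} \approx 1.6763$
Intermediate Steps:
$g{\left(K,k \right)} = 82$ ($g{\left(K,k \right)} = - \frac{7}{2} + \frac{9 \cdot 19}{2} = - \frac{7}{2} + \frac{1}{2} \cdot 171 = - \frac{7}{2} + \frac{171}{2} = 82$)
$\frac{g{\left(107 + 72,147 \right)} + 35581}{-9735 + 31010} = \frac{82 + 35581}{-9735 + 31010} = \frac{35663}{21275}$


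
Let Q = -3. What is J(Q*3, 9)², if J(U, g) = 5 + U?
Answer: 16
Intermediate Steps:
J(Q*3, 9)² = (5 - 3*3)² = (5 - 9)² = (-4)² = 16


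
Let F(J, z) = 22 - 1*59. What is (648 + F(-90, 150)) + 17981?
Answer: 18592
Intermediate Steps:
F(J, z) = -37 (F(J, z) = 22 - 59 = -37)
(648 + F(-90, 150)) + 17981 = (648 - 37) + 17981 = 611 + 17981 = 18592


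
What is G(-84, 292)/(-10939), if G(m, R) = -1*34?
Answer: 34/10939 ≈ 0.0031081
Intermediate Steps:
G(m, R) = -34
G(-84, 292)/(-10939) = -34/(-10939) = -34*(-1/10939) = 34/10939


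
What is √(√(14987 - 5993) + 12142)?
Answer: √(12142 + √8994) ≈ 110.62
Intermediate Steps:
√(√(14987 - 5993) + 12142) = √(√8994 + 12142) = √(12142 + √8994)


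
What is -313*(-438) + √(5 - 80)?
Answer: 137094 + 5*I*√3 ≈ 1.3709e+5 + 8.6602*I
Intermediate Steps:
-313*(-438) + √(5 - 80) = 137094 + √(-75) = 137094 + 5*I*√3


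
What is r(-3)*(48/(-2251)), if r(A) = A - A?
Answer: 0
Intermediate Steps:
r(A) = 0
r(-3)*(48/(-2251)) = 0*(48/(-2251)) = 0*(48*(-1/2251)) = 0*(-48/2251) = 0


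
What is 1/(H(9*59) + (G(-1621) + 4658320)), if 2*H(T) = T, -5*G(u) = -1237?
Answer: 10/46588329 ≈ 2.1465e-7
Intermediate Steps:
G(u) = 1237/5 (G(u) = -1/5*(-1237) = 1237/5)
H(T) = T/2
1/(H(9*59) + (G(-1621) + 4658320)) = 1/((9*59)/2 + (1237/5 + 4658320)) = 1/((1/2)*531 + 23292837/5) = 1/(531/2 + 23292837/5) = 1/(46588329/10) = 10/46588329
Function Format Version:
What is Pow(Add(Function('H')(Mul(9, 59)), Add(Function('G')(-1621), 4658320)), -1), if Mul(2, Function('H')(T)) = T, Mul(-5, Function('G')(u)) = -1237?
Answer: Rational(10, 46588329) ≈ 2.1465e-7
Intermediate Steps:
Function('G')(u) = Rational(1237, 5) (Function('G')(u) = Mul(Rational(-1, 5), -1237) = Rational(1237, 5))
Function('H')(T) = Mul(Rational(1, 2), T)
Pow(Add(Function('H')(Mul(9, 59)), Add(Function('G')(-1621), 4658320)), -1) = Pow(Add(Mul(Rational(1, 2), Mul(9, 59)), Add(Rational(1237, 5), 4658320)), -1) = Pow(Add(Mul(Rational(1, 2), 531), Rational(23292837, 5)), -1) = Pow(Add(Rational(531, 2), Rational(23292837, 5)), -1) = Pow(Rational(46588329, 10), -1) = Rational(10, 46588329)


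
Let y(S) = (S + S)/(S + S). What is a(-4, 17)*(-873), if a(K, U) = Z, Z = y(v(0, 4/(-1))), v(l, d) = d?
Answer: -873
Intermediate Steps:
y(S) = 1 (y(S) = (2*S)/((2*S)) = (2*S)*(1/(2*S)) = 1)
Z = 1
a(K, U) = 1
a(-4, 17)*(-873) = 1*(-873) = -873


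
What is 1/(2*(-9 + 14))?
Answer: ⅒ ≈ 0.10000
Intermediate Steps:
1/(2*(-9 + 14)) = 1/(2*5) = 1/10 = ⅒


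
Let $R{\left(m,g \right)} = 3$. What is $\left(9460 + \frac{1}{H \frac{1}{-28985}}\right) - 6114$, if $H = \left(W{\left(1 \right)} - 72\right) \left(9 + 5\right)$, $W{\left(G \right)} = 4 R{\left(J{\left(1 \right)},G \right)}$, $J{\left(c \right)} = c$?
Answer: $\frac{567925}{168} \approx 3380.5$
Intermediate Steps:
$W{\left(G \right)} = 12$ ($W{\left(G \right)} = 4 \cdot 3 = 12$)
$H = -840$ ($H = \left(12 - 72\right) \left(9 + 5\right) = \left(-60\right) 14 = -840$)
$\left(9460 + \frac{1}{H \frac{1}{-28985}}\right) - 6114 = \left(9460 + \frac{1}{\left(-840\right) \frac{1}{-28985}}\right) - 6114 = \left(9460 + \frac{1}{\left(-840\right) \left(- \frac{1}{28985}\right)}\right) - 6114 = \left(9460 + \frac{1}{\frac{168}{5797}}\right) - 6114 = \left(9460 + \frac{5797}{168}\right) - 6114 = \frac{1595077}{168} - 6114 = \frac{567925}{168}$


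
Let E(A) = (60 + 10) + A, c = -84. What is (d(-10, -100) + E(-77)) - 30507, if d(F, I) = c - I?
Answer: -30498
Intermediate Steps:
d(F, I) = -84 - I
E(A) = 70 + A
(d(-10, -100) + E(-77)) - 30507 = ((-84 - 1*(-100)) + (70 - 77)) - 30507 = ((-84 + 100) - 7) - 30507 = (16 - 7) - 30507 = 9 - 30507 = -30498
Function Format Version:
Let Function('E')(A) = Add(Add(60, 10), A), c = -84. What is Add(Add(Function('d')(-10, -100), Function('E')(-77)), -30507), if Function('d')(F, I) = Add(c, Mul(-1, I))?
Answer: -30498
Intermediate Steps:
Function('d')(F, I) = Add(-84, Mul(-1, I))
Function('E')(A) = Add(70, A)
Add(Add(Function('d')(-10, -100), Function('E')(-77)), -30507) = Add(Add(Add(-84, Mul(-1, -100)), Add(70, -77)), -30507) = Add(Add(Add(-84, 100), -7), -30507) = Add(Add(16, -7), -30507) = Add(9, -30507) = -30498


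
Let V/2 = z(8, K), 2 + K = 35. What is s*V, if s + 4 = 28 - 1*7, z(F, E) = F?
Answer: 272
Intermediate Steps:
K = 33 (K = -2 + 35 = 33)
V = 16 (V = 2*8 = 16)
s = 17 (s = -4 + (28 - 1*7) = -4 + (28 - 7) = -4 + 21 = 17)
s*V = 17*16 = 272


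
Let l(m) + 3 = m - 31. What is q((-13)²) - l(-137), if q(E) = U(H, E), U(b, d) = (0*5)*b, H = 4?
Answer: 171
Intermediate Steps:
l(m) = -34 + m (l(m) = -3 + (m - 31) = -3 + (-31 + m) = -34 + m)
U(b, d) = 0 (U(b, d) = 0*b = 0)
q(E) = 0
q((-13)²) - l(-137) = 0 - (-34 - 137) = 0 - 1*(-171) = 0 + 171 = 171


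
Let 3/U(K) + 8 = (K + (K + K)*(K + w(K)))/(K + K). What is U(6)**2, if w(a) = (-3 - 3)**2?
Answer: 4/529 ≈ 0.0075614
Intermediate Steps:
w(a) = 36 (w(a) = (-6)**2 = 36)
U(K) = 3/(-8 + (K + 2*K*(36 + K))/(2*K)) (U(K) = 3/(-8 + (K + (K + K)*(K + 36))/(K + K)) = 3/(-8 + (K + (2*K)*(36 + K))/((2*K))) = 3/(-8 + (K + 2*K*(36 + K))*(1/(2*K))) = 3/(-8 + (K + 2*K*(36 + K))/(2*K)))
U(6)**2 = (6/(57 + 2*6))**2 = (6/(57 + 12))**2 = (6/69)**2 = (6*(1/69))**2 = (2/23)**2 = 4/529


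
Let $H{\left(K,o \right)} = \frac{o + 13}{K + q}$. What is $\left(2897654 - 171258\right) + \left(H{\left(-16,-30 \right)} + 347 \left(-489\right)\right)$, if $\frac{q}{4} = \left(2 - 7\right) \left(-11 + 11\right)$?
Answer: $\frac{40907425}{16} \approx 2.5567 \cdot 10^{6}$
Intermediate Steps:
$q = 0$ ($q = 4 \left(2 - 7\right) \left(-11 + 11\right) = 4 \left(\left(-5\right) 0\right) = 4 \cdot 0 = 0$)
$H{\left(K,o \right)} = \frac{13 + o}{K}$ ($H{\left(K,o \right)} = \frac{o + 13}{K + 0} = \frac{13 + o}{K}$)
$\left(2897654 - 171258\right) + \left(H{\left(-16,-30 \right)} + 347 \left(-489\right)\right) = \left(2897654 - 171258\right) + \left(\frac{13 - 30}{-16} + 347 \left(-489\right)\right) = 2726396 - \frac{2714911}{16} = \frac{40907425}{16}$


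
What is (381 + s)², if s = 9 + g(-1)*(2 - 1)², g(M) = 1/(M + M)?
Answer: 606841/4 ≈ 1.5171e+5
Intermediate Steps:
g(M) = 1/(2*M)
s = 17/2 (s = 9 + ((½)/(-1))*(2 - 1)² = 9 + ((½)*(-1))*1² = 9 - ½*1 = 9 - ½ = 17/2 ≈ 8.5000)
(381 + s)² = (381 + 17/2)² = (779/2)² = 606841/4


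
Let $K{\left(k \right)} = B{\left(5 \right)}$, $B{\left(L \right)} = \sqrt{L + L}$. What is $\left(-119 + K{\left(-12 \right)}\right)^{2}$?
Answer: $\left(119 - \sqrt{10}\right)^{2} \approx 13418.0$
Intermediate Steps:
$B{\left(L \right)} = \sqrt{2} \sqrt{L}$ ($B{\left(L \right)} = \sqrt{2 L} = \sqrt{2} \sqrt{L}$)
$K{\left(k \right)} = \sqrt{10}$ ($K{\left(k \right)} = \sqrt{2} \sqrt{5} = \sqrt{10}$)
$\left(-119 + K{\left(-12 \right)}\right)^{2} = \left(-119 + \sqrt{10}\right)^{2}$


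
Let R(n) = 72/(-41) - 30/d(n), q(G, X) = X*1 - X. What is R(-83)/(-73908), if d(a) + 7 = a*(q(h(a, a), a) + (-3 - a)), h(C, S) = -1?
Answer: 79559/3356987586 ≈ 2.3700e-5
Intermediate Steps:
q(G, X) = 0 (q(G, X) = X - X = 0)
d(a) = -7 + a*(-3 - a) (d(a) = -7 + a*(0 + (-3 - a)) = -7 + a*(-3 - a))
R(n) = -72/41 - 30/(-7 - n² - 3*n) (R(n) = 72/(-41) - 30/(-7 - n² - 3*n) = 72*(-1/41) - 30/(-7 - n² - 3*n) = -72/41 - 30/(-7 - n² - 3*n))
R(-83)/(-73908) = (6*(121 - 36*(-83) - 12*(-83)²)/(41*(7 + (-83)² + 3*(-83))))/(-73908) = (6*(121 + 2988 - 12*6889)/(41*(7 + 6889 - 249)))*(-1/73908) = ((6/41)*(121 + 2988 - 82668)/6647)*(-1/73908) = ((6/41)*(1/6647)*(-79559))*(-1/73908) = -477354/272527*(-1/73908) = 79559/3356987586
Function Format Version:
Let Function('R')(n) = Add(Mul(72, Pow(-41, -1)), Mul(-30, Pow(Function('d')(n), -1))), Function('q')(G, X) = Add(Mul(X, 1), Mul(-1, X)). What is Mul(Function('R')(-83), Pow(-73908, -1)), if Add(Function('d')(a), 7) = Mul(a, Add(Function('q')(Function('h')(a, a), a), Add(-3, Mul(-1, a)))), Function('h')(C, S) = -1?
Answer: Rational(79559, 3356987586) ≈ 2.3700e-5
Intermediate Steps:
Function('q')(G, X) = 0 (Function('q')(G, X) = Add(X, Mul(-1, X)) = 0)
Function('d')(a) = Add(-7, Mul(a, Add(-3, Mul(-1, a)))) (Function('d')(a) = Add(-7, Mul(a, Add(0, Add(-3, Mul(-1, a))))) = Add(-7, Mul(a, Add(-3, Mul(-1, a)))))
Function('R')(n) = Add(Rational(-72, 41), Mul(-30, Pow(Add(-7, Mul(-1, Pow(n, 2)), Mul(-3, n)), -1))) (Function('R')(n) = Add(Mul(72, Pow(-41, -1)), Mul(-30, Pow(Add(-7, Mul(-1, Pow(n, 2)), Mul(-3, n)), -1))) = Add(Mul(72, Rational(-1, 41)), Mul(-30, Pow(Add(-7, Mul(-1, Pow(n, 2)), Mul(-3, n)), -1))) = Add(Rational(-72, 41), Mul(-30, Pow(Add(-7, Mul(-1, Pow(n, 2)), Mul(-3, n)), -1))))
Mul(Function('R')(-83), Pow(-73908, -1)) = Mul(Mul(Rational(6, 41), Pow(Add(7, Pow(-83, 2), Mul(3, -83)), -1), Add(121, Mul(-36, -83), Mul(-12, Pow(-83, 2)))), Pow(-73908, -1)) = Mul(Mul(Rational(6, 41), Pow(Add(7, 6889, -249), -1), Add(121, 2988, Mul(-12, 6889))), Rational(-1, 73908)) = Mul(Mul(Rational(6, 41), Pow(6647, -1), Add(121, 2988, -82668)), Rational(-1, 73908)) = Mul(Mul(Rational(6, 41), Rational(1, 6647), -79559), Rational(-1, 73908)) = Mul(Rational(-477354, 272527), Rational(-1, 73908)) = Rational(79559, 3356987586)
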